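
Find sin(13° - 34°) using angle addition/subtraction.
sin(13° - 34°) = sin 13° cos 34° - cos 13° sin 34° = -0.3584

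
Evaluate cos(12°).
cos(12°) = 0.9781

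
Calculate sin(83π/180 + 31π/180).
sin(83π/180 + 31π/180) = sin 83π/180 cos 31π/180 + cos 83π/180 sin 31π/180 = 0.9135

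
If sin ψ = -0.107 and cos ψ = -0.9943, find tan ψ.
tan ψ = sin ψ / cos ψ = 0.1076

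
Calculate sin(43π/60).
sin(43π/60) = 0.7771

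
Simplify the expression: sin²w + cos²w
sin²w + cos²w = 1 (using Pythagorean identity)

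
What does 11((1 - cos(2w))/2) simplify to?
11((1 - cos(2w))/2) = 11(sin²w) (using Power reduction)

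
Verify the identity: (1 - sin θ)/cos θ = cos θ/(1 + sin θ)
LHS = (1 - sin θ)(1 + sin θ) / (cos θ(1 + sin θ)) = (1 - sin²θ) / (cos θ(1 + sin θ)) = cos²θ / (cos θ(1 + sin θ)) = cos θ/(1 + sin θ) = RHS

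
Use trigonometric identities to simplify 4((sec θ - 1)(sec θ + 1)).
4((sec θ - 1)(sec θ + 1)) = 4(tan²θ) (using Diff. of squares)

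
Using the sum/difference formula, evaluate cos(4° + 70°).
cos(4° + 70°) = cos 4° cos 70° - sin 4° sin 70° = 0.2756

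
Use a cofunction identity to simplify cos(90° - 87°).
cos(90° - 87°) = sin(87°)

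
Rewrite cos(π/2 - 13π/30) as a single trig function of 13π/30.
cos(π/2 - 13π/30) = sin(13π/30)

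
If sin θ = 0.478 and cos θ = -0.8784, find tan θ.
tan θ = sin θ / cos θ = -0.5442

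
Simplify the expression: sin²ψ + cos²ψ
sin²ψ + cos²ψ = 1 (using Pythagorean identity)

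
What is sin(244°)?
sin(244°) = -0.8988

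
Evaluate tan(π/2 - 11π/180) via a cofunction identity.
tan(π/2 - 11π/180) = cot(11π/180) = 5.145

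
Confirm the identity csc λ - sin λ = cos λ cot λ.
LHS = 1/sin λ - sin λ = (1 - sin²λ)/sin λ = cos²λ/sin λ = cos λ · (cos λ/sin λ) = cos λ cot λ = RHS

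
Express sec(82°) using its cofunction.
sec(82°) = csc(90° - 82°) = csc(8°)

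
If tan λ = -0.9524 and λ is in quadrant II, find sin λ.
sin λ = 0.6897 (using tan²λ + 1 = sec²λ)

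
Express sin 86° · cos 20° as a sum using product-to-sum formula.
sin 86° cos 20° = (1/2)[sin(86°+20°) + sin(86°-20°)]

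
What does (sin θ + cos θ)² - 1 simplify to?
(sin θ + cos θ)² - 1 = sin(2θ) (using Pythagorean + double angle)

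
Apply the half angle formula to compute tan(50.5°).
tan(50.5°) = sin 101° / (1 + cos 101°) = 1.213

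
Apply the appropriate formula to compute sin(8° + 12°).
sin(8° + 12°) = sin 8° cos 12° + cos 8° sin 12° = 0.342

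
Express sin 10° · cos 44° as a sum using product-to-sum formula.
sin 10° cos 44° = (1/2)[sin(10°+44°) + sin(10°-44°)]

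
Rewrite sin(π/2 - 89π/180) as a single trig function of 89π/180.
sin(π/2 - 89π/180) = cos(89π/180)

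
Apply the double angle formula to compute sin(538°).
sin(538°) = 2 sin 269° cos 269° = 0.0349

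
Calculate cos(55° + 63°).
cos(55° + 63°) = cos 55° cos 63° - sin 55° sin 63° = -0.4695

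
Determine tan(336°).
tan(336°) = -0.4452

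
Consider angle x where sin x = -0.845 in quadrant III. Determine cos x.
cos x = ±√(1 - sin²x) = -0.5348 (negative in QIII)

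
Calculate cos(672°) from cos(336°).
cos(672°) = cos²336° - sin²336° = 0.6691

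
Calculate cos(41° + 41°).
cos(41° + 41°) = cos 41° cos 41° - sin 41° sin 41° = 0.1392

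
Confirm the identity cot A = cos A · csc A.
RHS = cos A · (1/sin A) = cos A/sin A = cot A = LHS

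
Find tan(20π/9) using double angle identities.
tan(20π/9) = 2 tan 10π/9 / (1 - tan²10π/9) = 0.8391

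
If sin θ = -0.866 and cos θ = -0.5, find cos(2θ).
cos(2θ) = cos²θ - sin²θ = -0.5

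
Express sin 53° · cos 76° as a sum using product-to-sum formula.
sin 53° cos 76° = (1/2)[sin(53°+76°) + sin(53°-76°)]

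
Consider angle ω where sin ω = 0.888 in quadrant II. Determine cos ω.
cos ω = ±√(1 - sin²ω) = -0.4598 (negative in QII)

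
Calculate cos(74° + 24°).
cos(74° + 24°) = cos 74° cos 24° - sin 74° sin 24° = -0.1392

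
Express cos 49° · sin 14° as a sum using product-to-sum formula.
cos 49° sin 14° = (1/2)[sin(49°+14°) - sin(49°-14°)]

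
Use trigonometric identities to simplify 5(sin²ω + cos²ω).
5(sin²ω + cos²ω) = 5 (using Pythagorean identity)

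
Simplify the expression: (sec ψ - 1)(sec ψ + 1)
(sec ψ - 1)(sec ψ + 1) = tan²ψ (using Diff. of squares)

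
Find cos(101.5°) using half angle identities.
cos(101.5°) = -√((1 + cos 203°)/2) = -0.1994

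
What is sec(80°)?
sec(80°) = 5.759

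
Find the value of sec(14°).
sec(14°) = 1.031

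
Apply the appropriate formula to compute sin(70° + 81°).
sin(70° + 81°) = sin 70° cos 81° + cos 70° sin 81° = 0.4848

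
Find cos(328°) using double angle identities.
cos(328°) = 2cos²164° - 1 = 0.848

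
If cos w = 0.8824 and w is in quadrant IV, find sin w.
sin w = -0.4705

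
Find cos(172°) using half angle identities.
cos(172°) = -√((1 + cos 344°)/2) = -0.9903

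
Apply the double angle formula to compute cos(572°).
cos(572°) = cos²286° - sin²286° = -0.848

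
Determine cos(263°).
cos(263°) = -0.1219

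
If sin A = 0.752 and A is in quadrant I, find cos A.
cos A = 0.6592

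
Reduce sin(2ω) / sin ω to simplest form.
sin(2ω) / sin ω = 2 cos ω (using Double angle)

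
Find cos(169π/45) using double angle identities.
cos(169π/45) = cos²169π/90 - sin²169π/90 = 0.7193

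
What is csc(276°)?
csc(276°) = -1.006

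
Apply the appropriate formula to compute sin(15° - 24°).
sin(15° - 24°) = sin 15° cos 24° - cos 15° sin 24° = -0.1564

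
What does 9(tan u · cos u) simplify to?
9(tan u · cos u) = 9(sin u) (using Quotient identity)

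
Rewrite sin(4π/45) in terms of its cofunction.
sin(4π/45) = cos(π/2 - 4π/45) = cos(37π/90)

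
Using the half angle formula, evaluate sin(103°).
sin(103°) = √((1 - cos 206°)/2) = 0.9744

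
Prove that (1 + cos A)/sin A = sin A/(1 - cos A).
RHS = sin A(1 + cos A) / ((1 - cos A)(1 + cos A)) = sin A(1 + cos A) / (1 - cos²A) = sin A(1 + cos A) / sin²A = (1 + cos A)/sin A = LHS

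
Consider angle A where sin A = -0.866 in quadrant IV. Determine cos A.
cos A = √(1 - sin²A) = 0.5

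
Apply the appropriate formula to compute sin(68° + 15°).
sin(68° + 15°) = sin 68° cos 15° + cos 68° sin 15° = 0.9925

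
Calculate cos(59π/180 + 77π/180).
cos(59π/180 + 77π/180) = cos 59π/180 cos 77π/180 - sin 59π/180 sin 77π/180 = -0.7193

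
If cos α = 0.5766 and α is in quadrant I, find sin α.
sin α = 0.817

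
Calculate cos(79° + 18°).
cos(79° + 18°) = cos 79° cos 18° - sin 79° sin 18° = -0.1219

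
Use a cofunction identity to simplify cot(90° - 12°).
cot(90° - 12°) = tan(12°)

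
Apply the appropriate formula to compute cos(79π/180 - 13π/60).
cos(79π/180 - 13π/60) = cos 79π/180 cos 13π/60 + sin 79π/180 sin 13π/60 = 0.766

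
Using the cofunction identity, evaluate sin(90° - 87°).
sin(90° - 87°) = cos(87°) = 0.05234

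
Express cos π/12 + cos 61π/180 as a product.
cos π/12 + cos 61π/180 = 2 cos(19π/90) cos(-23π/180)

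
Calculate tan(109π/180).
tan(109π/180) = -2.904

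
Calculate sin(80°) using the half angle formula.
sin(80°) = √((1 - cos 160°)/2) = 0.9848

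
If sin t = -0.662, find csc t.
csc t = 1/sin t = -1.511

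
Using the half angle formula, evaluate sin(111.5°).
sin(111.5°) = √((1 - cos 223°)/2) = 0.9304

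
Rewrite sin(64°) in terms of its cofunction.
sin(64°) = cos(90° - 64°) = cos(26°)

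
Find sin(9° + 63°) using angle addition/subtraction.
sin(9° + 63°) = sin 9° cos 63° + cos 9° sin 63° = 0.9511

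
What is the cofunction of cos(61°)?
cos(61°) = sin(90° - 61°) = sin(29°)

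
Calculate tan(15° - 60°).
tan(15° - 60°) = (tan 15° - tan 60°)/(1 + tan 15° tan 60°) = -1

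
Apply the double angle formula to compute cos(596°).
cos(596°) = cos²298° - sin²298° = -0.5592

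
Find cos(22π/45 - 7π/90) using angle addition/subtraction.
cos(22π/45 - 7π/90) = cos 22π/45 cos 7π/90 + sin 22π/45 sin 7π/90 = 0.2756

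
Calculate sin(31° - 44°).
sin(31° - 44°) = sin 31° cos 44° - cos 31° sin 44° = -0.225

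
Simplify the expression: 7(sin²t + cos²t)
7(sin²t + cos²t) = 7 (using Pythagorean identity)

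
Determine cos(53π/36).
cos(53π/36) = -0.08716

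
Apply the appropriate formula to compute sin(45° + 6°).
sin(45° + 6°) = sin 45° cos 6° + cos 45° sin 6° = 0.7771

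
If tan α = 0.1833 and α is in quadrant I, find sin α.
sin α = 0.1803 (using tan²α + 1 = sec²α)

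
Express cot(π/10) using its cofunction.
cot(π/10) = tan(π/2 - π/10) = tan(2π/5)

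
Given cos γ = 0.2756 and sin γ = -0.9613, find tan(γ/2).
tan(γ/2) = sin γ / (1 + cos γ) = -0.7536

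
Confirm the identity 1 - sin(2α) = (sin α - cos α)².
RHS = sin²α - 2 sin α cos α + cos²α = (sin²α + cos²α) - 2 sin α cos α = 1 - sin(2α) = LHS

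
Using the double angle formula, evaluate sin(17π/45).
sin(17π/45) = 2 sin 17π/90 cos 17π/90 = 0.9272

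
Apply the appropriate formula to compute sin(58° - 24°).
sin(58° - 24°) = sin 58° cos 24° - cos 58° sin 24° = 0.5592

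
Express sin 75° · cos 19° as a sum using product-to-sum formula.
sin 75° cos 19° = (1/2)[sin(75°+19°) + sin(75°-19°)]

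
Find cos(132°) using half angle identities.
cos(132°) = -√((1 + cos 264°)/2) = -0.6691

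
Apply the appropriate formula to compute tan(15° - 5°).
tan(15° - 5°) = (tan 15° - tan 5°)/(1 + tan 15° tan 5°) = 0.1763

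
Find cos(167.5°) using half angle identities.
cos(167.5°) = -√((1 + cos 335°)/2) = -0.9763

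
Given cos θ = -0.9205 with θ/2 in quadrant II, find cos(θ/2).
cos(θ/2) = ±√((1 + cos θ)/2); negative since θ/2 ∈ QII, so cos(θ/2) = -0.1994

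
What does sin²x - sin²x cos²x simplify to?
sin²x - sin²x cos²x = sin⁴x (using Factoring)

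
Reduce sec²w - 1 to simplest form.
sec²w - 1 = tan²w (using Pythagorean identity)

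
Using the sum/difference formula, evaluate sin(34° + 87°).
sin(34° + 87°) = sin 34° cos 87° + cos 34° sin 87° = 0.8572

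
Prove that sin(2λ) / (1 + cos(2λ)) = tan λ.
LHS = 2 sin λ cos λ / (2cos²λ) = sin λ/cos λ = tan λ = RHS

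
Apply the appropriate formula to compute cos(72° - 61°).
cos(72° - 61°) = cos 72° cos 61° + sin 72° sin 61° = 0.9816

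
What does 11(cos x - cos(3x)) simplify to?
11(cos x - cos(3x)) = 11(2 sin(2x) sin x) (using Sum-to-product)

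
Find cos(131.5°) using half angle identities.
cos(131.5°) = -√((1 + cos 263°)/2) = -0.6626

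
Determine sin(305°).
sin(305°) = -0.8192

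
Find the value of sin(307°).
sin(307°) = -0.7986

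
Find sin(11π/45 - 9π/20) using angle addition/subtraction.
sin(11π/45 - 9π/20) = sin 11π/45 cos 9π/20 - cos 11π/45 sin 9π/20 = -0.6018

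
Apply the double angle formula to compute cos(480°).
cos(480°) = cos²240° - sin²240° = -1/2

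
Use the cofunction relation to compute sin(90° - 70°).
sin(90° - 70°) = cos(70°) = 0.342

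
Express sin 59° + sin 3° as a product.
sin 59° + sin 3° = 2 sin(31°) cos(28°)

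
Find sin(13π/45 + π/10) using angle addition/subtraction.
sin(13π/45 + π/10) = sin 13π/45 cos π/10 + cos 13π/45 sin π/10 = 0.9397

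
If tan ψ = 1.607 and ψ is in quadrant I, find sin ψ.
sin ψ = 0.849 (using tan²ψ + 1 = sec²ψ)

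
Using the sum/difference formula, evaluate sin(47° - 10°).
sin(47° - 10°) = sin 47° cos 10° - cos 47° sin 10° = 0.6018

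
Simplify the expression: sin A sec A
sin A sec A = tan A (using Reciprocal + quotient)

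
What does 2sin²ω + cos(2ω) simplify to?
2sin²ω + cos(2ω) = 1 (using Double angle)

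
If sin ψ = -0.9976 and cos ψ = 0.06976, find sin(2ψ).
sin(2ψ) = 2 sin ψ cos ψ = -0.1392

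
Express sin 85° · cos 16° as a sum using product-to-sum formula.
sin 85° cos 16° = (1/2)[sin(85°+16°) + sin(85°-16°)]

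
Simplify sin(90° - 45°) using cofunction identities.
sin(90° - 45°) = cos(45°)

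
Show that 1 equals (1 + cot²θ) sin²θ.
RHS = csc²θ · sin²θ = (1/sin²θ) · sin²θ = 1 = LHS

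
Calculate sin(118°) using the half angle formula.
sin(118°) = √((1 - cos 236°)/2) = 0.8829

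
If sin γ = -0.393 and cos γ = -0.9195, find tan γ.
tan γ = sin γ / cos γ = 0.4274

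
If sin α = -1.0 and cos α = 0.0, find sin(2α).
sin(2α) = 2 sin α cos α = 0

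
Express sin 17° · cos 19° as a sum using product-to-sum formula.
sin 17° cos 19° = (1/2)[sin(17°+19°) + sin(17°-19°)]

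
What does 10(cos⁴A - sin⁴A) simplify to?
10(cos⁴A - sin⁴A) = 10(cos(2A)) (using Factoring + double angle)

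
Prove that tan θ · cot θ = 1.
LHS = (sin θ/cos θ) · (cos θ/sin θ) = 1 = RHS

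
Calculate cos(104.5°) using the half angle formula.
cos(104.5°) = -√((1 + cos 209°)/2) = -0.2504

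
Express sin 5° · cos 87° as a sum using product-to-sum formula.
sin 5° cos 87° = (1/2)[sin(5°+87°) + sin(5°-87°)]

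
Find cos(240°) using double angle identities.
cos(240°) = cos²120° - sin²120° = -1/2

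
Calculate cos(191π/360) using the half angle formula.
cos(191π/360) = -√((1 + cos 191π/180)/2) = -0.09585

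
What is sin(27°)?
sin(27°) = 0.454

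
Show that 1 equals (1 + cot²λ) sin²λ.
RHS = csc²λ · sin²λ = (1/sin²λ) · sin²λ = 1 = LHS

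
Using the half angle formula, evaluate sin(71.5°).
sin(71.5°) = √((1 - cos 143°)/2) = 0.9483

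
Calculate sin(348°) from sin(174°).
sin(348°) = 2 sin 174° cos 174° = -0.2079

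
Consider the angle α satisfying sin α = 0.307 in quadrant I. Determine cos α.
cos α = √(1 - sin²α) = 0.9517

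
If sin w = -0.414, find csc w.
csc w = 1/sin w = -2.415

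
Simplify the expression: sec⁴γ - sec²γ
sec⁴γ - sec²γ = tan⁴γ + tan²γ (using Pythagorean)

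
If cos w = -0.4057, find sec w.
sec w = 1/cos w = -2.465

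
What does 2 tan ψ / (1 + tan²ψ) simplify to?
2 tan ψ / (1 + tan²ψ) = sin(2ψ) (using Double angle)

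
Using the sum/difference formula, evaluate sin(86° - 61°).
sin(86° - 61°) = sin 86° cos 61° - cos 86° sin 61° = 0.4226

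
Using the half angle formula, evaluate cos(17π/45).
cos(17π/45) = √((1 + cos 34π/45)/2) = 0.3746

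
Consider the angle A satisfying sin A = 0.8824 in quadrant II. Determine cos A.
cos A = ±√(1 - sin²A) = -0.4705 (negative in QII)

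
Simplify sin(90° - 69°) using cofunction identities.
sin(90° - 69°) = cos(69°)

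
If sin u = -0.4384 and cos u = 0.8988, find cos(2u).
cos(2u) = cos²u - sin²u = 0.6156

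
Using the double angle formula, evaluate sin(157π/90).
sin(157π/90) = 2 sin 157π/180 cos 157π/180 = -0.7193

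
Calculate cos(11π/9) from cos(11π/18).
cos(11π/9) = cos²11π/18 - sin²11π/18 = -0.766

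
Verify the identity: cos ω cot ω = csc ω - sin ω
RHS = 1/sin ω - sin ω = (1 - sin²ω)/sin ω = cos²ω/sin ω = cos ω · (cos ω/sin ω) = cos ω cot ω = LHS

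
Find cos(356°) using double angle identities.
cos(356°) = cos²178° - sin²178° = 0.9976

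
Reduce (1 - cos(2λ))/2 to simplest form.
(1 - cos(2λ))/2 = sin²λ (using Power reduction)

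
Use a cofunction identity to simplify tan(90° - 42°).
tan(90° - 42°) = cot(42°)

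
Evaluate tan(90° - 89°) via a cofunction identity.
tan(90° - 89°) = cot(89°) = 0.01746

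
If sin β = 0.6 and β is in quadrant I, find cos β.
cos β = 0.8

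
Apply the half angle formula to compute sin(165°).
sin(165°) = √((1 - cos 330°)/2) = (√6-√2)/4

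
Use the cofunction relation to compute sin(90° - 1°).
sin(90° - 1°) = cos(1°) = 0.9998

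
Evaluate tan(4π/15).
tan(4π/15) = 1.111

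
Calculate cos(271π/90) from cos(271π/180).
cos(271π/90) = 2cos²271π/180 - 1 = -0.9994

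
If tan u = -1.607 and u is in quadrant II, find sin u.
sin u = 0.849 (using tan²u + 1 = sec²u)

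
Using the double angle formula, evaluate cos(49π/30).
cos(49π/30) = cos²49π/60 - sin²49π/60 = 0.4067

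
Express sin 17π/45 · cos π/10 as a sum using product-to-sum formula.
sin 17π/45 cos π/10 = (1/2)[sin(17π/45+π/10) + sin(17π/45-π/10)]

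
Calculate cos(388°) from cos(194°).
cos(388°) = 2cos²194° - 1 = 0.8829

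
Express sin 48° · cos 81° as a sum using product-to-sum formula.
sin 48° cos 81° = (1/2)[sin(48°+81°) + sin(48°-81°)]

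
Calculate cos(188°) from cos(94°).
cos(188°) = cos²94° - sin²94° = -0.9903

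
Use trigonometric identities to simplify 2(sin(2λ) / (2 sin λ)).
2(sin(2λ) / (2 sin λ)) = 2(cos λ) (using Double angle)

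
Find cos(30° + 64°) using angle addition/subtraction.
cos(30° + 64°) = cos 30° cos 64° - sin 30° sin 64° = -0.06976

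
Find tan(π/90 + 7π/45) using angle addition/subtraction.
tan(π/90 + 7π/45) = (tan π/90 + tan 7π/45)/(1 - tan π/90 tan 7π/45) = √3/3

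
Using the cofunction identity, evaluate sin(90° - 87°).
sin(90° - 87°) = cos(87°) = 0.05234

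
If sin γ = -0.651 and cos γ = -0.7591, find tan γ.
tan γ = sin γ / cos γ = 0.8576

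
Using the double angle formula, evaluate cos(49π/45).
cos(49π/45) = cos²49π/90 - sin²49π/90 = -0.9613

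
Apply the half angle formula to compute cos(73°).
cos(73°) = √((1 + cos 146°)/2) = 0.2924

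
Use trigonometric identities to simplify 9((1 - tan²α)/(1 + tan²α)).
9((1 - tan²α)/(1 + tan²α)) = 9(cos(2α)) (using Double angle)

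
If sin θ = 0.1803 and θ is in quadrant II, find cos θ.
cos θ = -0.9836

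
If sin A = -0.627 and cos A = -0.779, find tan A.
tan A = sin A / cos A = 0.8049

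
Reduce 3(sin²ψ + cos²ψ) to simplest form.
3(sin²ψ + cos²ψ) = 3 (using Pythagorean identity)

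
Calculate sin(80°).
sin(80°) = 0.9848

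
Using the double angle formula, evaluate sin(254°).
sin(254°) = 2 sin 127° cos 127° = -0.9613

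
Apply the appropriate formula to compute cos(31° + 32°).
cos(31° + 32°) = cos 31° cos 32° - sin 31° sin 32° = 0.454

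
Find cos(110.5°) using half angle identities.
cos(110.5°) = -√((1 + cos 221°)/2) = -0.3502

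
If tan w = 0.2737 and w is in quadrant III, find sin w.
sin w = -0.264 (using tan²w + 1 = sec²w)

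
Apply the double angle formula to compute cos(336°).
cos(336°) = cos²168° - sin²168° = 0.9135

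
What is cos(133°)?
cos(133°) = -0.682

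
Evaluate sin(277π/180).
sin(277π/180) = -0.9925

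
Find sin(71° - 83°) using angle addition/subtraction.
sin(71° - 83°) = sin 71° cos 83° - cos 71° sin 83° = -0.2079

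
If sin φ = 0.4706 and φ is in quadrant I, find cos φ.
cos φ = 0.8823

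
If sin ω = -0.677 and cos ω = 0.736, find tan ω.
tan ω = sin ω / cos ω = -0.9198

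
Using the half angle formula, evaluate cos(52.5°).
cos(52.5°) = √((1 + cos 105°)/2) = 0.6088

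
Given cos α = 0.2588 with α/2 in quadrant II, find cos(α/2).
cos(α/2) = ±√((1 + cos α)/2); negative since α/2 ∈ QII, so cos(α/2) = -0.7933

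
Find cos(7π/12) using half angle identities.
cos(7π/12) = -√((1 + cos 7π/6)/2) = -(√6-√2)/4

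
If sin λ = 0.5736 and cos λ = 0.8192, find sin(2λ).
sin(2λ) = 2 sin λ cos λ = 0.9398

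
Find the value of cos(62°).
cos(62°) = 0.4695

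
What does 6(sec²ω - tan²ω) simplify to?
6(sec²ω - tan²ω) = 6 (using Pythagorean identity)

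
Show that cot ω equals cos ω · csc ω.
RHS = cos ω · (1/sin ω) = cos ω/sin ω = cot ω = LHS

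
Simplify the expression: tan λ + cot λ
tan λ + cot λ = sec λ csc λ (using Quotient identities)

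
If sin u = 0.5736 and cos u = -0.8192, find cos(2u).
cos(2u) = cos²u - sin²u = 0.3421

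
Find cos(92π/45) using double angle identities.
cos(92π/45) = cos²46π/45 - sin²46π/45 = 0.9903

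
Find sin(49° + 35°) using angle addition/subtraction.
sin(49° + 35°) = sin 49° cos 35° + cos 49° sin 35° = 0.9945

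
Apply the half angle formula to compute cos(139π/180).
cos(139π/180) = -√((1 + cos 139π/90)/2) = -0.7547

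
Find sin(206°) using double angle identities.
sin(206°) = 2 sin 103° cos 103° = -0.4384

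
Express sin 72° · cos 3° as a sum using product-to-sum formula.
sin 72° cos 3° = (1/2)[sin(72°+3°) + sin(72°-3°)]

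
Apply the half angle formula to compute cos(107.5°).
cos(107.5°) = -√((1 + cos 215°)/2) = -0.3007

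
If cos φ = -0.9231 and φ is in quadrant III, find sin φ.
sin φ = -0.3846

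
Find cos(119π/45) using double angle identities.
cos(119π/45) = cos²119π/90 - sin²119π/90 = -0.4384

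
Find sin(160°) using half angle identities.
sin(160°) = √((1 - cos 320°)/2) = 0.342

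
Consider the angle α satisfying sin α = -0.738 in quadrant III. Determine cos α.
cos α = ±√(1 - sin²α) = -0.6748 (negative in QIII)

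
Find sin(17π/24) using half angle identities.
sin(17π/24) = √((1 - cos 17π/12)/2) = 0.7934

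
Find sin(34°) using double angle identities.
sin(34°) = 2 sin 17° cos 17° = 0.5592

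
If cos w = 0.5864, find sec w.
sec w = 1/cos w = 1.705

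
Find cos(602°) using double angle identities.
cos(602°) = cos²301° - sin²301° = -0.4695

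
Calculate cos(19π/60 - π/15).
cos(19π/60 - π/15) = cos 19π/60 cos π/15 + sin 19π/60 sin π/15 = √2/2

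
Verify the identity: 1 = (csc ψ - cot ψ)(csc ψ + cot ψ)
RHS = csc²ψ - cot²ψ = (1 + cot²ψ) - cot²ψ = 1 = LHS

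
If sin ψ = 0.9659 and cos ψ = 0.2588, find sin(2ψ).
sin(2ψ) = 2 sin ψ cos ψ = 0.4999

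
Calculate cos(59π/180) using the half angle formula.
cos(59π/180) = √((1 + cos 59π/90)/2) = 0.515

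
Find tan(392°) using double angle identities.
tan(392°) = 2 tan 196° / (1 - tan²196°) = 0.6249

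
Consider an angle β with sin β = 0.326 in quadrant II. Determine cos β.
cos β = ±√(1 - sin²β) = -0.9454 (negative in QII)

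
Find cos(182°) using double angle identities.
cos(182°) = cos²91° - sin²91° = -0.9994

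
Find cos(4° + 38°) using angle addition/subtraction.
cos(4° + 38°) = cos 4° cos 38° - sin 4° sin 38° = 0.7431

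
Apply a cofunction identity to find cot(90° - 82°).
cot(90° - 82°) = tan(82°) = 7.115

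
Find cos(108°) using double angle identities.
cos(108°) = cos²54° - sin²54° = -0.309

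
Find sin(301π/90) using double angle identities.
sin(301π/90) = 2 sin 301π/180 cos 301π/180 = -0.8829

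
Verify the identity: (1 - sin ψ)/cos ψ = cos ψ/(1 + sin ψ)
LHS = (1 - sin ψ)(1 + sin ψ) / (cos ψ(1 + sin ψ)) = (1 - sin²ψ) / (cos ψ(1 + sin ψ)) = cos²ψ / (cos ψ(1 + sin ψ)) = cos ψ/(1 + sin ψ) = RHS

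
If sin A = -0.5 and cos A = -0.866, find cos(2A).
cos(2A) = cos²A - sin²A = 0.5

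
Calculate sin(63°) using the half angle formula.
sin(63°) = √((1 - cos 126°)/2) = 0.891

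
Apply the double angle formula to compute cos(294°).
cos(294°) = cos²147° - sin²147° = 0.4067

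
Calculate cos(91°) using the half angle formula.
cos(91°) = -√((1 + cos 182°)/2) = -0.01745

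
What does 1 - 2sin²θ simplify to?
1 - 2sin²θ = cos(2θ) (using Double angle)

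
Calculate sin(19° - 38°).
sin(19° - 38°) = sin 19° cos 38° - cos 19° sin 38° = -0.3256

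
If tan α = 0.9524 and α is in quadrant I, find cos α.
cos α = 0.7241 (using tan²α + 1 = sec²α)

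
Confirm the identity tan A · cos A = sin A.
LHS = (sin A/cos A) · cos A = sin A = RHS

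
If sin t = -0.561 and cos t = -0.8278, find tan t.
tan t = sin t / cos t = 0.6777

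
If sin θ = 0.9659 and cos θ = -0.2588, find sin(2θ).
sin(2θ) = 2 sin θ cos θ = -0.4999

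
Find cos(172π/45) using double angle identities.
cos(172π/45) = cos²86π/45 - sin²86π/45 = 0.848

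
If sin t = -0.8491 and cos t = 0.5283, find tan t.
tan t = sin t / cos t = -1.607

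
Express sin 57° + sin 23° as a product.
sin 57° + sin 23° = 2 sin(40°) cos(17°)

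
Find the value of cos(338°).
cos(338°) = 0.9272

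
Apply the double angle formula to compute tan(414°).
tan(414°) = 2 tan 207° / (1 - tan²207°) = 1.376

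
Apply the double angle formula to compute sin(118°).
sin(118°) = 2 sin 59° cos 59° = 0.8829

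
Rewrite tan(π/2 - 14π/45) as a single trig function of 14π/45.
tan(π/2 - 14π/45) = cot(14π/45)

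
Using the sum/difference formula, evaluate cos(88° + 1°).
cos(88° + 1°) = cos 88° cos 1° - sin 88° sin 1° = 0.01745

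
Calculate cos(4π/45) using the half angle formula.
cos(4π/45) = √((1 + cos 8π/45)/2) = 0.9613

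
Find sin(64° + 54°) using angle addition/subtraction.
sin(64° + 54°) = sin 64° cos 54° + cos 64° sin 54° = 0.8829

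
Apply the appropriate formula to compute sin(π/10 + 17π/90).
sin(π/10 + 17π/90) = sin π/10 cos 17π/90 + cos π/10 sin 17π/90 = 0.788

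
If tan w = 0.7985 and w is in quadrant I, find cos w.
cos w = 0.7814 (using tan²w + 1 = sec²w)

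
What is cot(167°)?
cot(167°) = -4.331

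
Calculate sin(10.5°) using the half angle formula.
sin(10.5°) = √((1 - cos 21°)/2) = 0.1822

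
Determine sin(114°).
sin(114°) = 0.9135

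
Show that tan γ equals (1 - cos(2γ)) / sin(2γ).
RHS = 2sin²γ / (2 sin γ cos γ) = sin γ/cos γ = tan γ = LHS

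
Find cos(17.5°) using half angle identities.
cos(17.5°) = √((1 + cos 35°)/2) = 0.9537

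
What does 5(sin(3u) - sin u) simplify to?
5(sin(3u) - sin u) = 5(2 cos(2u) sin u) (using Sum-to-product)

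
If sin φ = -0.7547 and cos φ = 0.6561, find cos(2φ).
cos(2φ) = cos²φ - sin²φ = -0.1391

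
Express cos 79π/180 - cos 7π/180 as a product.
cos 79π/180 - cos 7π/180 = -2 sin(43π/180) sin(π/5)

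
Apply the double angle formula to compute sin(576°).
sin(576°) = 2 sin 288° cos 288° = -0.5878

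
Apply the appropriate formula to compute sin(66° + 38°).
sin(66° + 38°) = sin 66° cos 38° + cos 66° sin 38° = 0.9703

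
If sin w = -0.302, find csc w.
csc w = 1/sin w = -3.311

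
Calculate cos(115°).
cos(115°) = -0.4226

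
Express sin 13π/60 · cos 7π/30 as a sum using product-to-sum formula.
sin 13π/60 cos 7π/30 = (1/2)[sin(13π/60+7π/30) + sin(13π/60-7π/30)]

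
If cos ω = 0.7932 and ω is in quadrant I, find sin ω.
sin ω = 0.609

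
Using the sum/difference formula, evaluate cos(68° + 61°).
cos(68° + 61°) = cos 68° cos 61° - sin 68° sin 61° = -0.6293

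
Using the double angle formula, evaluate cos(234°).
cos(234°) = cos²117° - sin²117° = -0.5878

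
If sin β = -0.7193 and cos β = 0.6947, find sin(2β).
sin(2β) = 2 sin β cos β = -0.9994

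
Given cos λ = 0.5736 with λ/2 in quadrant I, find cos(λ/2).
cos(λ/2) = ±√((1 + cos λ)/2); positive since λ/2 ∈ QI, so cos(λ/2) = 0.887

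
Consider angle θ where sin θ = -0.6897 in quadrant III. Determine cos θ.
cos θ = ±√(1 - sin²θ) = -0.7241 (negative in QIII)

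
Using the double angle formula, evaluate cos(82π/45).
cos(82π/45) = 1 - 2sin²41π/45 = 0.848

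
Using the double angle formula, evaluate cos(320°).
cos(320°) = cos²160° - sin²160° = 0.766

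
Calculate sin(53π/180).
sin(53π/180) = 0.7986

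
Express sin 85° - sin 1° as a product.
sin 85° - sin 1° = 2 cos(43°) sin(42°)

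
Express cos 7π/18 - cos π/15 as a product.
cos 7π/18 - cos π/15 = -2 sin(41π/180) sin(29π/180)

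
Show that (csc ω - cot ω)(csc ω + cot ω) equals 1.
LHS = csc²ω - cot²ω = (1 + cot²ω) - cot²ω = 1 = RHS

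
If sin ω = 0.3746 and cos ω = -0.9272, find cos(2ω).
cos(2ω) = cos²ω - sin²ω = 0.7194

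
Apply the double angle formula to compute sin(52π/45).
sin(52π/45) = 2 sin 26π/45 cos 26π/45 = -0.4695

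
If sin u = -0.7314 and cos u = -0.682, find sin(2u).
sin(2u) = 2 sin u cos u = 0.9976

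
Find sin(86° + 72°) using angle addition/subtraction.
sin(86° + 72°) = sin 86° cos 72° + cos 86° sin 72° = 0.3746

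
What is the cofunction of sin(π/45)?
sin(π/45) = cos(π/2 - π/45) = cos(43π/90)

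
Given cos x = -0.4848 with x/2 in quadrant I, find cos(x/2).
cos(x/2) = ±√((1 + cos x)/2); positive since x/2 ∈ QI, so cos(x/2) = 0.5075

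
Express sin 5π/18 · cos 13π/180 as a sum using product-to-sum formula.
sin 5π/18 cos 13π/180 = (1/2)[sin(5π/18+13π/180) + sin(5π/18-13π/180)]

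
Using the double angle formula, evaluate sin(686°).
sin(686°) = 2 sin 343° cos 343° = -0.5592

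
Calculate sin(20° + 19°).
sin(20° + 19°) = sin 20° cos 19° + cos 20° sin 19° = 0.6293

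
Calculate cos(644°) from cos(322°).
cos(644°) = cos²322° - sin²322° = 0.2419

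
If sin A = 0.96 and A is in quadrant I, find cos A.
cos A = 0.28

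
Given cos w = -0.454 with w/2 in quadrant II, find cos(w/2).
cos(w/2) = ±√((1 + cos w)/2); negative since w/2 ∈ QII, so cos(w/2) = -0.5225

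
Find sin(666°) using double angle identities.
sin(666°) = 2 sin 333° cos 333° = -0.809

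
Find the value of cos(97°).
cos(97°) = -0.1219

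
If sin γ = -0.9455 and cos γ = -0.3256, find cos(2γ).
cos(2γ) = cos²γ - sin²γ = -0.788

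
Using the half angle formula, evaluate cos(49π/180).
cos(49π/180) = √((1 + cos 49π/90)/2) = 0.6561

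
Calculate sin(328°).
sin(328°) = -0.5299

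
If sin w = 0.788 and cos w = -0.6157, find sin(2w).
sin(2w) = 2 sin w cos w = -0.9703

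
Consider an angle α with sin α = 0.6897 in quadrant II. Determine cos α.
cos α = ±√(1 - sin²α) = -0.7241 (negative in QII)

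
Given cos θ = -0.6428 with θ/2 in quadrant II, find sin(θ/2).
sin(θ/2) = ±√((1 - cos θ)/2); positive since θ/2 ∈ QII, so sin(θ/2) = 0.9063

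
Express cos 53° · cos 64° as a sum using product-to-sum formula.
cos 53° cos 64° = (1/2)[cos(53°-64°) + cos(53°+64°)]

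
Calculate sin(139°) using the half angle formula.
sin(139°) = √((1 - cos 278°)/2) = 0.6561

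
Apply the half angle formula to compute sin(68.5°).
sin(68.5°) = √((1 - cos 137°)/2) = 0.9304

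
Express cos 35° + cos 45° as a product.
cos 35° + cos 45° = 2 cos(40°) cos(-5°)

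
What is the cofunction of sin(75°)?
sin(75°) = cos(90° - 75°) = cos(15°)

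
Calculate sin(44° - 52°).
sin(44° - 52°) = sin 44° cos 52° - cos 44° sin 52° = -0.1392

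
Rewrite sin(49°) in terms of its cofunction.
sin(49°) = cos(90° - 49°) = cos(41°)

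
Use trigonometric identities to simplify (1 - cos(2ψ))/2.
(1 - cos(2ψ))/2 = sin²ψ (using Power reduction)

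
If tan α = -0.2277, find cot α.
cot α = 1/tan α = -4.392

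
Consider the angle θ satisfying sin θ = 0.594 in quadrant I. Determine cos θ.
cos θ = √(1 - sin²θ) = 0.8045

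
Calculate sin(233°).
sin(233°) = -0.7986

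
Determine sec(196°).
sec(196°) = -1.04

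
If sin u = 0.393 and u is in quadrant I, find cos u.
cos u = 0.9195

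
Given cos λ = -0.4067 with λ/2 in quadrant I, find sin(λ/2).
sin(λ/2) = ±√((1 - cos λ)/2); positive since λ/2 ∈ QI, so sin(λ/2) = 0.8387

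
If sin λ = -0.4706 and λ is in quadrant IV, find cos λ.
cos λ = 0.8823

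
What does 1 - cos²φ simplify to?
1 - cos²φ = sin²φ (using Pythagorean identity)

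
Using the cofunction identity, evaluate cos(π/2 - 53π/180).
cos(π/2 - 53π/180) = sin(53π/180) = 0.7986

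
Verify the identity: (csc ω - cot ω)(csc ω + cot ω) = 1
LHS = csc²ω - cot²ω = (1 + cot²ω) - cot²ω = 1 = RHS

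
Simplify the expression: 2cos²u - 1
2cos²u - 1 = cos(2u) (using Double angle)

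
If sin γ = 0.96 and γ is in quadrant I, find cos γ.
cos γ = 0.28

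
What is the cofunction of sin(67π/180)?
sin(67π/180) = cos(π/2 - 67π/180) = cos(23π/180)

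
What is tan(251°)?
tan(251°) = 2.904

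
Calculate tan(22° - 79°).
tan(22° - 79°) = (tan 22° - tan 79°)/(1 + tan 22° tan 79°) = -1.54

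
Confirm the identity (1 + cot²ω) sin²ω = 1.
LHS = csc²ω · sin²ω = (1/sin²ω) · sin²ω = 1 = RHS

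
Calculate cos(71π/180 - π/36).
cos(71π/180 - π/36) = cos 71π/180 cos π/36 + sin 71π/180 sin π/36 = 0.4067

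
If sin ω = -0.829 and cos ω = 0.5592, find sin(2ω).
sin(2ω) = 2 sin ω cos ω = -0.9272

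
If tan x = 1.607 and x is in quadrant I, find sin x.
sin x = 0.849 (using tan²x + 1 = sec²x)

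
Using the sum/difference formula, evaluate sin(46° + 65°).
sin(46° + 65°) = sin 46° cos 65° + cos 46° sin 65° = 0.9336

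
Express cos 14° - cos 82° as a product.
cos 14° - cos 82° = -2 sin(48°) sin(-34°)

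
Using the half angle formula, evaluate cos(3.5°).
cos(3.5°) = √((1 + cos 7°)/2) = 0.9981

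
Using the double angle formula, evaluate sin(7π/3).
sin(7π/3) = 2 sin 7π/6 cos 7π/6 = √3/2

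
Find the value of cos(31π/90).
cos(31π/90) = 0.4695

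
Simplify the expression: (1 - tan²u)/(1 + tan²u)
(1 - tan²u)/(1 + tan²u) = cos(2u) (using Double angle)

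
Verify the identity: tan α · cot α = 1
LHS = (sin α/cos α) · (cos α/sin α) = 1 = RHS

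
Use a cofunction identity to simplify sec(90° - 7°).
sec(90° - 7°) = csc(7°)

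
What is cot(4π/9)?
cot(4π/9) = 0.1763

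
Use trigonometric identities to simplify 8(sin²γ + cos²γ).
8(sin²γ + cos²γ) = 8 (using Pythagorean identity)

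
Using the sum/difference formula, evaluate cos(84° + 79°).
cos(84° + 79°) = cos 84° cos 79° - sin 84° sin 79° = -0.9563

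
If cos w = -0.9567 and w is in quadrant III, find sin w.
sin w = -0.2911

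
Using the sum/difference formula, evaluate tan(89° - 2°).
tan(89° - 2°) = (tan 89° - tan 2°)/(1 + tan 89° tan 2°) = 19.08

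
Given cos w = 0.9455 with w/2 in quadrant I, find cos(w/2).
cos(w/2) = ±√((1 + cos w)/2); positive since w/2 ∈ QI, so cos(w/2) = 0.9863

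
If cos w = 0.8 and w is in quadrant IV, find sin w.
sin w = -0.6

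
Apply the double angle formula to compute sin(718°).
sin(718°) = 2 sin 359° cos 359° = -0.0349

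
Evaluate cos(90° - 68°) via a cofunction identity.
cos(90° - 68°) = sin(68°) = 0.9272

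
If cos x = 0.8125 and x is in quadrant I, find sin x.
sin x = 0.583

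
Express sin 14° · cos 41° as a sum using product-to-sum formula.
sin 14° cos 41° = (1/2)[sin(14°+41°) + sin(14°-41°)]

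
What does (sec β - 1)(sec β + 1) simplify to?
(sec β - 1)(sec β + 1) = tan²β (using Diff. of squares)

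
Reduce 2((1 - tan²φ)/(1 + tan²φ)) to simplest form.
2((1 - tan²φ)/(1 + tan²φ)) = 2(cos(2φ)) (using Double angle)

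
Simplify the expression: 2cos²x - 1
2cos²x - 1 = cos(2x) (using Double angle)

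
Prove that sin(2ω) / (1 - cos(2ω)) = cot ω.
LHS = 2 sin ω cos ω / (2sin²ω) = cos ω/sin ω = cot ω = RHS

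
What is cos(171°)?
cos(171°) = -0.9877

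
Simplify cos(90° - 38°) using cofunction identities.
cos(90° - 38°) = sin(38°)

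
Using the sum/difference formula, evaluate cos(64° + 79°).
cos(64° + 79°) = cos 64° cos 79° - sin 64° sin 79° = -0.7986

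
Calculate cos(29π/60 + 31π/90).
cos(29π/60 + 31π/90) = cos 29π/60 cos 31π/90 - sin 29π/60 sin 31π/90 = -0.8572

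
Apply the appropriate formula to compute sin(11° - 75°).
sin(11° - 75°) = sin 11° cos 75° - cos 11° sin 75° = -0.8988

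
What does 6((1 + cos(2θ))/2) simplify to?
6((1 + cos(2θ))/2) = 6(cos²θ) (using Power reduction)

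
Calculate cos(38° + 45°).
cos(38° + 45°) = cos 38° cos 45° - sin 38° sin 45° = 0.1219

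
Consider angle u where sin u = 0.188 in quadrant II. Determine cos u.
cos u = ±√(1 - sin²u) = -0.9822 (negative in QII)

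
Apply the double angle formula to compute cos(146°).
cos(146°) = cos²73° - sin²73° = -0.829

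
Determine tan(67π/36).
tan(67π/36) = -0.4663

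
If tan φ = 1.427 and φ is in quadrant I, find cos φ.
cos φ = 0.5739 (using tan²φ + 1 = sec²φ)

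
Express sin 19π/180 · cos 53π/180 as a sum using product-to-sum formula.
sin 19π/180 cos 53π/180 = (1/2)[sin(19π/180+53π/180) + sin(19π/180-53π/180)]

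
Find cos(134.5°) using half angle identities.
cos(134.5°) = -√((1 + cos 269°)/2) = -0.7009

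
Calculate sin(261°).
sin(261°) = -0.9877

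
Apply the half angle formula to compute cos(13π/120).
cos(13π/120) = √((1 + cos 13π/60)/2) = 0.9426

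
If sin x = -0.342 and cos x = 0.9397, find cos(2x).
cos(2x) = cos²x - sin²x = 0.7661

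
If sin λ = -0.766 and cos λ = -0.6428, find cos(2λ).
cos(2λ) = cos²λ - sin²λ = -0.1736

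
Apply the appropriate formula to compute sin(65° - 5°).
sin(65° - 5°) = sin 65° cos 5° - cos 65° sin 5° = √3/2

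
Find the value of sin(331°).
sin(331°) = -0.4848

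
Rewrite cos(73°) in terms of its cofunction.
cos(73°) = sin(90° - 73°) = sin(17°)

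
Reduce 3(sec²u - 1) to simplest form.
3(sec²u - 1) = 3(tan²u) (using Pythagorean identity)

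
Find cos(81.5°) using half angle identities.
cos(81.5°) = √((1 + cos 163°)/2) = 0.1478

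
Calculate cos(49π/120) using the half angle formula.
cos(49π/120) = √((1 + cos 49π/60)/2) = 0.284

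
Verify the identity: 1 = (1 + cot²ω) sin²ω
RHS = csc²ω · sin²ω = (1/sin²ω) · sin²ω = 1 = LHS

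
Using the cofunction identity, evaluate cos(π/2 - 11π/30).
cos(π/2 - 11π/30) = sin(11π/30) = 0.9135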